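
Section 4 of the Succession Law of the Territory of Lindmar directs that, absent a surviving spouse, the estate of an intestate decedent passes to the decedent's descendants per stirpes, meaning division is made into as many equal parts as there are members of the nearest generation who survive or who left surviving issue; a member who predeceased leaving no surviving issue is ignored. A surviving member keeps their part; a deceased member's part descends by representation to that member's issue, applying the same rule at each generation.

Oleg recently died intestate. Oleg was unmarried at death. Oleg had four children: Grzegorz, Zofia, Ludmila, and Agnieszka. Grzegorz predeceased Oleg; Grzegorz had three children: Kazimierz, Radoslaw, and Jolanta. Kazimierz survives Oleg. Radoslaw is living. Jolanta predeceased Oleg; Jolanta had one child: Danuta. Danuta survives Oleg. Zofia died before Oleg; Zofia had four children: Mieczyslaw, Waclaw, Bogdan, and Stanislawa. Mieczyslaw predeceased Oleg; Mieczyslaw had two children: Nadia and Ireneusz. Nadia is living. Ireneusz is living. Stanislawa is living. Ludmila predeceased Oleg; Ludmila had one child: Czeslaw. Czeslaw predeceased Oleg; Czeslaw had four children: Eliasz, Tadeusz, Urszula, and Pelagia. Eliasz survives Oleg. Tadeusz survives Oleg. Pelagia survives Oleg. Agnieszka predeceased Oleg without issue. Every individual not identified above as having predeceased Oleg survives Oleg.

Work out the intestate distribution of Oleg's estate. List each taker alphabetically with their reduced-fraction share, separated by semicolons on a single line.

Bogdan 1/12; Danuta 1/9; Eliasz 1/12; Ireneusz 1/24; Kazimierz 1/9; Nadia 1/24; Pelagia 1/12; Radoslaw 1/9; Stanislawa 1/12; Tadeusz 1/12; Urszula 1/12; Waclaw 1/12

There is no surviving spouse, so the entire estate passes to Oleg's descendants per stirpes.
Agnieszka left no surviving issue, so that branch lapses and is disregarded.
The estate is divided into 3 equal shares of 1/3 among Grzegorz, Zofia, Ludmila.
Grzegorz predeceased; the 1/3 allotted to Grzegorz's branch passes to Grzegorz's issue by representation.
The 1/3 is divided into 3 equal shares of 1/9 among Kazimierz, Radoslaw, Jolanta.
Kazimierz is living and takes 1/9.
Radoslaw is living and takes 1/9.
Jolanta predeceased; the 1/9 allotted to Jolanta's branch passes to Jolanta's issue by representation.
Danuta is the sole taker at this level and receives the full 1/9.
Zofia predeceased; the 1/3 allotted to Zofia's branch passes to Zofia's issue by representation.
The 1/3 is divided into 4 equal shares of 1/12 among Mieczyslaw, Waclaw, Bogdan, Stanislawa.
Mieczyslaw predeceased; the 1/12 allotted to Mieczyslaw's branch passes to Mieczyslaw's issue by representation.
The 1/12 is divided into 2 equal shares of 1/24 among Nadia, Ireneusz.
Nadia is living and takes 1/24.
Ireneusz is living and takes 1/24.
Waclaw is living and takes 1/12.
Bogdan is living and takes 1/12.
Stanislawa is living and takes 1/12.
Ludmila predeceased; the 1/3 allotted to Ludmila's branch passes to Ludmila's issue by representation.
Czeslaw's line is the sole branch at this level, so the full 1/3 passes to Czeslaw's issue by representation.
The 1/3 is divided into 4 equal shares of 1/12 among Eliasz, Tadeusz, Urszula, Pelagia.
Eliasz is living and takes 1/12.
Tadeusz is living and takes 1/12.
Urszula is living and takes 1/12.
Pelagia is living and takes 1/12.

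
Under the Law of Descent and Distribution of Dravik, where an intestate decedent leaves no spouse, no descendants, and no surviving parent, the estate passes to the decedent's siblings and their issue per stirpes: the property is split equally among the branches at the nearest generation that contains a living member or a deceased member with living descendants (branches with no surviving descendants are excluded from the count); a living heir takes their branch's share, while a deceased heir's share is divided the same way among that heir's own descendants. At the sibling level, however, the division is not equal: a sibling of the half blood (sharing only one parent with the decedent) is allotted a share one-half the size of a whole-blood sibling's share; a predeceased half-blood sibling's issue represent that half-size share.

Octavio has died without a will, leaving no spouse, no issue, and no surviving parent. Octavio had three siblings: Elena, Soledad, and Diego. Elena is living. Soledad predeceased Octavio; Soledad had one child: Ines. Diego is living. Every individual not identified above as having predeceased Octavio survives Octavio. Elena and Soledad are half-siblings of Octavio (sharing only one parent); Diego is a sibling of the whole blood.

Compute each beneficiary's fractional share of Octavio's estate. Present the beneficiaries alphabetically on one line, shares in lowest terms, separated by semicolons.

Diego 1/2; Elena 1/4; Ines 1/4

No spouse, descendants, or parent survives, so the estate passes to Octavio's siblings per stirpes.
Half-blood siblings count for one-half the weight of whole-blood siblings at the initial division.
Dividing 1 in proportion to weights (total weight 2): Elena (weight 1/2) → 1/4; Soledad (weight 1/2) → 1/4; Diego (weight 1) → 1/2.
Elena is living and takes 1/4.
Soledad predeceased; the 1/4 allotted to Soledad's branch passes to Soledad's issue by representation.
Ines is the sole taker at this level and receives the full 1/4.
Diego is living and takes 1/2.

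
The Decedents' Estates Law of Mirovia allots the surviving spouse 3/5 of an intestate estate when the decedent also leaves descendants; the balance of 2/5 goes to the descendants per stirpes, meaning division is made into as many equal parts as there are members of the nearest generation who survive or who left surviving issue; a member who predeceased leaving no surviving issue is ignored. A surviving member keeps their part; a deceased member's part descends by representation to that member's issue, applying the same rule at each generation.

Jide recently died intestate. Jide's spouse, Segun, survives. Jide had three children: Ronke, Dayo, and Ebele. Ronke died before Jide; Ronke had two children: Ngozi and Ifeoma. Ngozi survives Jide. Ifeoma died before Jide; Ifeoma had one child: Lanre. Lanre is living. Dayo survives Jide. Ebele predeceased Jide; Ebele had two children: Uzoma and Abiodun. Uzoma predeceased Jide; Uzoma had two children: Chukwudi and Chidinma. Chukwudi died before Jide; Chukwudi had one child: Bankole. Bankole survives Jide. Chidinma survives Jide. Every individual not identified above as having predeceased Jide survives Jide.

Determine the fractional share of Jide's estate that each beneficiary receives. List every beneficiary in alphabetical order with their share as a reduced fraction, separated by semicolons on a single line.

Abiodun 1/15; Bankole 1/30; Chidinma 1/30; Dayo 2/15; Lanre 1/15; Ngozi 1/15; Segun 3/5

Segun, as surviving spouse, takes 3/5.
The remaining 2/5 passes to Jide's descendants per stirpes.
The 2/5 is divided into 3 equal shares of 2/15 among Ronke, Dayo, Ebele.
Ronke predeceased; the 2/15 allotted to Ronke's branch passes to Ronke's issue by representation.
The 2/15 is divided into 2 equal shares of 1/15 among Ngozi, Ifeoma.
Ngozi is living and takes 1/15.
Ifeoma predeceased; the 1/15 allotted to Ifeoma's branch passes to Ifeoma's issue by representation.
Lanre is the sole taker at this level and receives the full 1/15.
Dayo is living and takes 2/15.
Ebele predeceased; the 2/15 allotted to Ebele's branch passes to Ebele's issue by representation.
The 2/15 is divided into 2 equal shares of 1/15 among Uzoma, Abiodun.
Uzoma predeceased; the 1/15 allotted to Uzoma's branch passes to Uzoma's issue by representation.
The 1/15 is divided into 2 equal shares of 1/30 among Chukwudi, Chidinma.
Chukwudi predeceased; the 1/30 allotted to Chukwudi's branch passes to Chukwudi's issue by representation.
Bankole is the sole taker at this level and receives the full 1/30.
Chidinma is living and takes 1/30.
Abiodun is living and takes 1/15.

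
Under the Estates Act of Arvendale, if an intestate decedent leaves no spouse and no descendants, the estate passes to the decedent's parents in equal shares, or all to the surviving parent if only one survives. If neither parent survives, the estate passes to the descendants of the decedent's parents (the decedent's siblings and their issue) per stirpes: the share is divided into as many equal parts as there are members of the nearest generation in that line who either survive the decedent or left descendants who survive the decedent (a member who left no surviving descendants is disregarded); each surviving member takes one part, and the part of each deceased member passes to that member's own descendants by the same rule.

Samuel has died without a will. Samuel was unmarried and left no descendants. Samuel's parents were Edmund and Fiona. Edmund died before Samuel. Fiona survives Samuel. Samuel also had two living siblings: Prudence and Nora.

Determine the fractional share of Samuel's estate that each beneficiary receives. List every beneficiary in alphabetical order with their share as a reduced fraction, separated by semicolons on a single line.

Fiona 1

Only one parent, Fiona, survives, so Fiona takes the entire estate. The siblings take nothing because a surviving parent has priority.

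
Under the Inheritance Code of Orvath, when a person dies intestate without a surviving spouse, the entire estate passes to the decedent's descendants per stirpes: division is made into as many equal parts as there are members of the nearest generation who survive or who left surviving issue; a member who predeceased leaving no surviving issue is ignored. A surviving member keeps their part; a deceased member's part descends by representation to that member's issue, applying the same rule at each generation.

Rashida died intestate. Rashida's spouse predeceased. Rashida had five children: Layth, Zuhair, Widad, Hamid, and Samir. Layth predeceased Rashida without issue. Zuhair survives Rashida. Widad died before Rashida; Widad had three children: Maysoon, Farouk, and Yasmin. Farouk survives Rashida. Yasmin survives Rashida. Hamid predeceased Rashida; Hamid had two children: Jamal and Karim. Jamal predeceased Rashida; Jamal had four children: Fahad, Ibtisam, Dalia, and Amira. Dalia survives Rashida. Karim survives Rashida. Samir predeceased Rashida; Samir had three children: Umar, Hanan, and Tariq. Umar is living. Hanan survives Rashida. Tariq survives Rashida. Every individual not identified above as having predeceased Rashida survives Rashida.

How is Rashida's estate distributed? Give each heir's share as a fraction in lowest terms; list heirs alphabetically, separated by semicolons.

There is no surviving spouse, so the entire estate passes to Rashida's descendants per stirpes.
Layth left no surviving issue, so that branch lapses and is disregarded.
The estate is divided into 4 equal shares of 1/4 among Zuhair, Widad, Hamid, Samir.
Zuhair is living and takes 1/4.
Widad predeceased; the 1/4 allotted to Widad's branch passes to Widad's issue by representation.
The 1/4 is divided into 3 equal shares of 1/12 among Maysoon, Farouk, Yasmin.
Maysoon is living and takes 1/12.
Farouk is living and takes 1/12.
Yasmin is living and takes 1/12.
Hamid predeceased; the 1/4 allotted to Hamid's branch passes to Hamid's issue by representation.
The 1/4 is divided into 2 equal shares of 1/8 among Jamal, Karim.
Jamal predeceased; the 1/8 allotted to Jamal's branch passes to Jamal's issue by representation.
The 1/8 is divided into 4 equal shares of 1/32 among Fahad, Ibtisam, Dalia, Amira.
Fahad is living and takes 1/32.
Ibtisam is living and takes 1/32.
Dalia is living and takes 1/32.
Amira is living and takes 1/32.
Karim is living and takes 1/8.
Samir predeceased; the 1/4 allotted to Samir's branch passes to Samir's issue by representation.
The 1/4 is divided into 3 equal shares of 1/12 among Umar, Hanan, Tariq.
Umar is living and takes 1/12.
Hanan is living and takes 1/12.
Tariq is living and takes 1/12.

Amira 1/32; Dalia 1/32; Fahad 1/32; Farouk 1/12; Hanan 1/12; Ibtisam 1/32; Karim 1/8; Maysoon 1/12; Tariq 1/12; Umar 1/12; Yasmin 1/12; Zuhair 1/4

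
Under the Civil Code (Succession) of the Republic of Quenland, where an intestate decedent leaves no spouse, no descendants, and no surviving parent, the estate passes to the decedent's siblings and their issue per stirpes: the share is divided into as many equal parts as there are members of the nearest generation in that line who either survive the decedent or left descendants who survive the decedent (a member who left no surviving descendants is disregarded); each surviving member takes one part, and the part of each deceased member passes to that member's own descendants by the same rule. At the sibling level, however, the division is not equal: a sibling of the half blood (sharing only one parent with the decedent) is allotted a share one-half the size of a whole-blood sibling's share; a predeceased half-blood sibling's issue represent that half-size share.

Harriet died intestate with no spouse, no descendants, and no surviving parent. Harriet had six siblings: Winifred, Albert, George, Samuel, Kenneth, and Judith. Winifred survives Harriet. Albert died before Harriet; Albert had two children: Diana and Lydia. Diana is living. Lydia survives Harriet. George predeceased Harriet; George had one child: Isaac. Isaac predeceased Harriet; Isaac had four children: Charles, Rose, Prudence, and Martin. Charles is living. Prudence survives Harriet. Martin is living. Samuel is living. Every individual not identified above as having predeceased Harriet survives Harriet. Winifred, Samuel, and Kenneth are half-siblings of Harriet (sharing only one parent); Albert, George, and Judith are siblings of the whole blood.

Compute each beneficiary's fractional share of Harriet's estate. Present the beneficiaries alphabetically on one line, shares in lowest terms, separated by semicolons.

Charles 1/18; Diana 1/9; Judith 2/9; Kenneth 1/9; Lydia 1/9; Martin 1/18; Prudence 1/18; Rose 1/18; Samuel 1/9; Winifred 1/9

No spouse, descendants, or parent survives, so the estate passes to Harriet's siblings per stirpes.
Half-blood siblings count for one-half the weight of whole-blood siblings at the initial division.
Dividing 1 in proportion to weights (total weight 9/2): Winifred (weight 1/2) → 1/9; Albert (weight 1) → 2/9; George (weight 1) → 2/9; Samuel (weight 1/2) → 1/9; Kenneth (weight 1/2) → 1/9; Judith (weight 1) → 2/9.
Winifred is living and takes 1/9.
Albert predeceased; the 2/9 allotted to Albert's branch passes to Albert's issue by representation.
The 2/9 is divided into 2 equal shares of 1/9 among Diana, Lydia.
Diana is living and takes 1/9.
Lydia is living and takes 1/9.
George predeceased; the 2/9 allotted to George's branch passes to George's issue by representation.
Isaac's line is the sole branch at this level, so the full 2/9 passes to Isaac's issue by representation.
The 2/9 is divided into 4 equal shares of 1/18 among Charles, Rose, Prudence, Martin.
Charles is living and takes 1/18.
Rose is living and takes 1/18.
Prudence is living and takes 1/18.
Martin is living and takes 1/18.
Samuel is living and takes 1/9.
Kenneth is living and takes 1/9.
Judith is living and takes 2/9.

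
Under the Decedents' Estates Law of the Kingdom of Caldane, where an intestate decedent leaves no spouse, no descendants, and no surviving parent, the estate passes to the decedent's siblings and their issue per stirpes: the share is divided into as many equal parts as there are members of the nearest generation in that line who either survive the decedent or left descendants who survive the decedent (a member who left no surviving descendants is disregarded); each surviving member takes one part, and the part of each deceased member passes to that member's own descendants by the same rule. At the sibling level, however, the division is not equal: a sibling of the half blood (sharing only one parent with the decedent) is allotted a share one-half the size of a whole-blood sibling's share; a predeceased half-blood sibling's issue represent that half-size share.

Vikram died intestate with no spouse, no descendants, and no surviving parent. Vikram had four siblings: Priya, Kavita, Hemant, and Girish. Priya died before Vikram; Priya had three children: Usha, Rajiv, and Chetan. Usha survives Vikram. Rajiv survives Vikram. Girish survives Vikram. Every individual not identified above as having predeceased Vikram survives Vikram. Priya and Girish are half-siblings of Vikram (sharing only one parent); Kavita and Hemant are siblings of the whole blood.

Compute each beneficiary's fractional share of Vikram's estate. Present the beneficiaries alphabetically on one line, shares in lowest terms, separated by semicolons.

No spouse, descendants, or parent survives, so the estate passes to Vikram's siblings per stirpes.
Half-blood siblings count for one-half the weight of whole-blood siblings at the initial division.
Dividing 1 in proportion to weights (total weight 3): Priya (weight 1/2) → 1/6; Kavita (weight 1) → 1/3; Hemant (weight 1) → 1/3; Girish (weight 1/2) → 1/6.
Priya predeceased; the 1/6 allotted to Priya's branch passes to Priya's issue by representation.
The 1/6 is divided into 3 equal shares of 1/18 among Usha, Rajiv, Chetan.
Usha is living and takes 1/18.
Rajiv is living and takes 1/18.
Chetan is living and takes 1/18.
Kavita is living and takes 1/3.
Hemant is living and takes 1/3.
Girish is living and takes 1/6.

Chetan 1/18; Girish 1/6; Hemant 1/3; Kavita 1/3; Rajiv 1/18; Usha 1/18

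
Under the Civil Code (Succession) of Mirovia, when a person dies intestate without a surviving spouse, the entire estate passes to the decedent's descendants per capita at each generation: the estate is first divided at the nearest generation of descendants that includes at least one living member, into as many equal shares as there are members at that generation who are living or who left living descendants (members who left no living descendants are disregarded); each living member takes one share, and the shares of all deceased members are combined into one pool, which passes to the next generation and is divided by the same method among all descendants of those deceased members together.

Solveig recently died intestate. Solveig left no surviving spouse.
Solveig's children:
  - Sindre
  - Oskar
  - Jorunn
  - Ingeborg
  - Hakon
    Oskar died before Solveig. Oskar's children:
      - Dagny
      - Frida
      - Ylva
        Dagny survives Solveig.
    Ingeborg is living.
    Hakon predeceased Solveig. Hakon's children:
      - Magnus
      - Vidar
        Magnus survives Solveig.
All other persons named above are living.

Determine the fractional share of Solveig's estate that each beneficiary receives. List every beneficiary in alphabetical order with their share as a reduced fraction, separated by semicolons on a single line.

Dagny 2/25; Frida 2/25; Ingeborg 1/5; Jorunn 1/5; Magnus 2/25; Sindre 1/5; Vidar 2/25; Ylva 2/25

There is no surviving spouse, so the entire estate passes to Solveig's descendants per capita at each generation.
At generation 1 (Sindre, Oskar, Jorunn, Ingeborg, Hakon) there are 5 shares of (1)/5 = 1/5 each.
Living: Sindre, Jorunn, and Ingeborg — each takes 1/5.
Deceased: Oskar and Hakon. Their combined 2/5 is pooled and carried to generation 2.
At generation 2 (Dagny, Frida, Ylva, Magnus, Vidar) there are 5 shares of (2/5)/5 = 2/25 each.
Living: Dagny, Frida, Ylva, Magnus, and Vidar — each takes 2/25.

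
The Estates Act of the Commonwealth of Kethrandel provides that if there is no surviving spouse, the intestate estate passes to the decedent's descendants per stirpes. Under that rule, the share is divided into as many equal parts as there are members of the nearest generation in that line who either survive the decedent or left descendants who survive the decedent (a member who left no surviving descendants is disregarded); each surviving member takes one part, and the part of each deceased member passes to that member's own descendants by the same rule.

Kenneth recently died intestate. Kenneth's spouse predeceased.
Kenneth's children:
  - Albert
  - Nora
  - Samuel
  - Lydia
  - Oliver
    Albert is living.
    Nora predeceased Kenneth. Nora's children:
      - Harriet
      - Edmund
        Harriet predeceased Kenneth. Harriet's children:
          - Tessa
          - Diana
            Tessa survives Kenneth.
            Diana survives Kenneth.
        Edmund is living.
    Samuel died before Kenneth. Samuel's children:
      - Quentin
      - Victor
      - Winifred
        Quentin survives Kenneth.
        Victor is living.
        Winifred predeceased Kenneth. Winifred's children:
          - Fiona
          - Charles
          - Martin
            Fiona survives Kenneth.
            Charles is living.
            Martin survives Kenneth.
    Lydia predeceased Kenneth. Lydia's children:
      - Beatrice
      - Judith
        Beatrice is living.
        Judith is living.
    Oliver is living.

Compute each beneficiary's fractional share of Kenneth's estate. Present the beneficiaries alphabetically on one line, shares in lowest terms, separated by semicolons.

There is no surviving spouse, so the entire estate passes to Kenneth's descendants per stirpes.
The estate is divided into 5 equal shares of 1/5 among Albert, Nora, Samuel, Lydia, Oliver.
Albert is living and takes 1/5.
Nora predeceased; the 1/5 allotted to Nora's branch passes to Nora's issue by representation.
The 1/5 is divided into 2 equal shares of 1/10 among Harriet, Edmund.
Harriet predeceased; the 1/10 allotted to Harriet's branch passes to Harriet's issue by representation.
The 1/10 is divided into 2 equal shares of 1/20 among Tessa, Diana.
Tessa is living and takes 1/20.
Diana is living and takes 1/20.
Edmund is living and takes 1/10.
Samuel predeceased; the 1/5 allotted to Samuel's branch passes to Samuel's issue by representation.
The 1/5 is divided into 3 equal shares of 1/15 among Quentin, Victor, Winifred.
Quentin is living and takes 1/15.
Victor is living and takes 1/15.
Winifred predeceased; the 1/15 allotted to Winifred's branch passes to Winifred's issue by representation.
The 1/15 is divided into 3 equal shares of 1/45 among Fiona, Charles, Martin.
Fiona is living and takes 1/45.
Charles is living and takes 1/45.
Martin is living and takes 1/45.
Lydia predeceased; the 1/5 allotted to Lydia's branch passes to Lydia's issue by representation.
The 1/5 is divided into 2 equal shares of 1/10 among Beatrice, Judith.
Beatrice is living and takes 1/10.
Judith is living and takes 1/10.
Oliver is living and takes 1/5.

Albert 1/5; Beatrice 1/10; Charles 1/45; Diana 1/20; Edmund 1/10; Fiona 1/45; Judith 1/10; Martin 1/45; Oliver 1/5; Quentin 1/15; Tessa 1/20; Victor 1/15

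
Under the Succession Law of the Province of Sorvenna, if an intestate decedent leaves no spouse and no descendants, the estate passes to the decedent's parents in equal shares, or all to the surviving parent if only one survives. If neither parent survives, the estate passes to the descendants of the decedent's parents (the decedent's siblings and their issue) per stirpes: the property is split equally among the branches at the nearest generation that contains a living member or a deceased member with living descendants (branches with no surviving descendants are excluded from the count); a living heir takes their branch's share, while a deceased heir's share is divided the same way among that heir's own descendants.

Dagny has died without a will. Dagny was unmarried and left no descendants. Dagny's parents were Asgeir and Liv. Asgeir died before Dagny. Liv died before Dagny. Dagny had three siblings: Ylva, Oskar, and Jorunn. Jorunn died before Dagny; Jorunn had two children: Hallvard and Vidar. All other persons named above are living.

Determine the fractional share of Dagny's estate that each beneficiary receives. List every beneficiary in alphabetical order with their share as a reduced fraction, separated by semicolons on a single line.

Neither parent survives and there are no descendants, so the estate passes to Dagny's siblings and their issue per stirpes.
The estate is divided into 3 equal shares of 1/3 among Ylva, Oskar, Jorunn.
Ylva is living and takes 1/3.
Oskar is living and takes 1/3.
Jorunn predeceased; the 1/3 allotted to Jorunn's branch passes to Jorunn's issue by representation.
The 1/3 is divided into 2 equal shares of 1/6 among Hallvard, Vidar.
Hallvard is living and takes 1/6.
Vidar is living and takes 1/6.

Hallvard 1/6; Oskar 1/3; Vidar 1/6; Ylva 1/3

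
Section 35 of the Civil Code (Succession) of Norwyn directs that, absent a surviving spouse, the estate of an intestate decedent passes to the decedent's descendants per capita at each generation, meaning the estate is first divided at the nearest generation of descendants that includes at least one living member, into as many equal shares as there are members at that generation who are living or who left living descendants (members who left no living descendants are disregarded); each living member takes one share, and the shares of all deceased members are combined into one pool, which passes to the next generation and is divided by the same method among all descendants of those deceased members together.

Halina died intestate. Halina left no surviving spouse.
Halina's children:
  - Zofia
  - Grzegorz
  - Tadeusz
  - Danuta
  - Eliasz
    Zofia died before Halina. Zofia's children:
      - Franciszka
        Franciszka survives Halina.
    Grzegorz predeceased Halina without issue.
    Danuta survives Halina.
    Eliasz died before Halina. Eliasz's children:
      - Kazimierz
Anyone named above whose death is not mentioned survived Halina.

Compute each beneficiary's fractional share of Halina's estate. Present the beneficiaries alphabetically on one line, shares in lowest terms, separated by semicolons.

There is no surviving spouse, so the entire estate passes to Halina's descendants per capita at each generation.
At generation 1 (Zofia, Tadeusz, Danuta, Eliasz) there are 4 shares of (1)/4 = 1/4 each.
Living: Tadeusz and Danuta — each takes 1/4.
Deceased: Zofia and Eliasz. Their combined 1/2 is pooled and carried to generation 2.
At generation 2 (Franciszka, Kazimierz) there are 2 shares of (1/2)/2 = 1/4 each.
Living: Franciszka and Kazimierz — each takes 1/4.

Danuta 1/4; Franciszka 1/4; Kazimierz 1/4; Tadeusz 1/4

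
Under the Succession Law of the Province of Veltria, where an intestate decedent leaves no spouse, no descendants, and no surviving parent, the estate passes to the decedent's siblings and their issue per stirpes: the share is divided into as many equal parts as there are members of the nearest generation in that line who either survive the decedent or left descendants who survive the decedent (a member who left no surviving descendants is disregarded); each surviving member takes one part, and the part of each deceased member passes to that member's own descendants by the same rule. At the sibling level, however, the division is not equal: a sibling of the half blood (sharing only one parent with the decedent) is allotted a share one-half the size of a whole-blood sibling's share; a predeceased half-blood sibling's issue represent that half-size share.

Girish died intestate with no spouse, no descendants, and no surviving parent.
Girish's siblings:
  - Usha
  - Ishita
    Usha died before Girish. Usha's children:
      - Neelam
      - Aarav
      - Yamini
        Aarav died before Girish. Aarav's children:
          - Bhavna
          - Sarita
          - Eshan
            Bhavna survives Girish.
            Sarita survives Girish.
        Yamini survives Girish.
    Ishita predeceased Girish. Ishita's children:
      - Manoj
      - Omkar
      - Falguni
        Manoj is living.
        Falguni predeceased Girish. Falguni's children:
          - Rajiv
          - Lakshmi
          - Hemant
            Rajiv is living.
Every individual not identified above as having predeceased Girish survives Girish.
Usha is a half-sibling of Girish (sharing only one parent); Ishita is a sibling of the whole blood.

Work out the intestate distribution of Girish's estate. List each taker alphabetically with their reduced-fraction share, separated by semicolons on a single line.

Bhavna 1/27; Eshan 1/27; Hemant 2/27; Lakshmi 2/27; Manoj 2/9; Neelam 1/9; Omkar 2/9; Rajiv 2/27; Sarita 1/27; Yamini 1/9

No spouse, descendants, or parent survives, so the estate passes to Girish's siblings per stirpes.
Half-blood siblings count for one-half the weight of whole-blood siblings at the initial division.
Dividing 1 in proportion to weights (total weight 3/2): Usha (weight 1/2) → 1/3; Ishita (weight 1) → 2/3.
Usha predeceased; the 1/3 allotted to Usha's branch passes to Usha's issue by representation.
The 1/3 is divided into 3 equal shares of 1/9 among Neelam, Aarav, Yamini.
Neelam is living and takes 1/9.
Aarav predeceased; the 1/9 allotted to Aarav's branch passes to Aarav's issue by representation.
The 1/9 is divided into 3 equal shares of 1/27 among Bhavna, Sarita, Eshan.
Bhavna is living and takes 1/27.
Sarita is living and takes 1/27.
Eshan is living and takes 1/27.
Yamini is living and takes 1/9.
Ishita predeceased; the 2/3 allotted to Ishita's branch passes to Ishita's issue by representation.
The 2/3 is divided into 3 equal shares of 2/9 among Manoj, Omkar, Falguni.
Manoj is living and takes 2/9.
Omkar is living and takes 2/9.
Falguni predeceased; the 2/9 allotted to Falguni's branch passes to Falguni's issue by representation.
The 2/9 is divided into 3 equal shares of 2/27 among Rajiv, Lakshmi, Hemant.
Rajiv is living and takes 2/27.
Lakshmi is living and takes 2/27.
Hemant is living and takes 2/27.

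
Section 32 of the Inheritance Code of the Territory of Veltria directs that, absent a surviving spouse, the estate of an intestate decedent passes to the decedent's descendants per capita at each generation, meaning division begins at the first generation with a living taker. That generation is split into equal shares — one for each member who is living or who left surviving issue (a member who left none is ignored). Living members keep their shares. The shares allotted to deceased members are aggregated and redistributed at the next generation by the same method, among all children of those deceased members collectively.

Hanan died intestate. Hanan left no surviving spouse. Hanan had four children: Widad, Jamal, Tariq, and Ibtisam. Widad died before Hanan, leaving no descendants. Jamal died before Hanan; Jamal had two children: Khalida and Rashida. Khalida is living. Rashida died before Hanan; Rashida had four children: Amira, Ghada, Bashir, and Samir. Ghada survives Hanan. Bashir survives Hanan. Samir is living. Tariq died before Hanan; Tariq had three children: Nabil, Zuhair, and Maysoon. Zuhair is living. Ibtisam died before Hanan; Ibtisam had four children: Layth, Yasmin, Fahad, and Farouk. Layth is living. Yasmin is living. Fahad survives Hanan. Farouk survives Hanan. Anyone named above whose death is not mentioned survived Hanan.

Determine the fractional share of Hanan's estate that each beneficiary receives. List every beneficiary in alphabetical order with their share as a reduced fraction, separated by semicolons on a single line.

Amira 1/36; Bashir 1/36; Fahad 1/9; Farouk 1/9; Ghada 1/36; Khalida 1/9; Layth 1/9; Maysoon 1/9; Nabil 1/9; Samir 1/36; Yasmin 1/9; Zuhair 1/9

There is no surviving spouse, so the entire estate passes to Hanan's descendants per capita at each generation.
No one at generation 1 (Jamal, Tariq, Ibtisam) is living; moving to the next generation.
At generation 2 (Khalida, Rashida, Nabil, Zuhair, Maysoon, Layth, Yasmin, Fahad, Farouk) there are 9 shares of (1)/9 = 1/9 each.
Living: Khalida, Nabil, Zuhair, Maysoon, Layth, Yasmin, Fahad, and Farouk — each takes 1/9.
Deceased: Rashida. That 1/9 share is carried to generation 3.
At generation 3 (Amira, Ghada, Bashir, Samir) there are 4 shares of (1/9)/4 = 1/36 each.
Living: Amira, Ghada, Bashir, and Samir — each takes 1/36.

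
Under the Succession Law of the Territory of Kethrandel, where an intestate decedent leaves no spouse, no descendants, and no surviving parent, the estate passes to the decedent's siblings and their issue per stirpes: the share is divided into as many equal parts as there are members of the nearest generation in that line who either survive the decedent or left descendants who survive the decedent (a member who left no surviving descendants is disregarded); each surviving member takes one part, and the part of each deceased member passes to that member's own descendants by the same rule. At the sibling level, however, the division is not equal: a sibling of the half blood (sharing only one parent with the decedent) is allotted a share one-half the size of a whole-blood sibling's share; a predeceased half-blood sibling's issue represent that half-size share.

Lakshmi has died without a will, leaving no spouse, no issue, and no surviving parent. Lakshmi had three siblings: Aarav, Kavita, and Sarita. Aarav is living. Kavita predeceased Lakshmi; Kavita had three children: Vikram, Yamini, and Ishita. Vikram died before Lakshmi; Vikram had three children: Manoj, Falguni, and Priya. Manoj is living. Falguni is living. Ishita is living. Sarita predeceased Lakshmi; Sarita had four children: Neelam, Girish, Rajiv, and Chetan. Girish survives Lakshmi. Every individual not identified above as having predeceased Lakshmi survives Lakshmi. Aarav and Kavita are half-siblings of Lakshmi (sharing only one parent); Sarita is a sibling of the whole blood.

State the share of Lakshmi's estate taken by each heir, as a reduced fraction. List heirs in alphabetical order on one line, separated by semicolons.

Aarav 1/4; Chetan 1/8; Falguni 1/36; Girish 1/8; Ishita 1/12; Manoj 1/36; Neelam 1/8; Priya 1/36; Rajiv 1/8; Yamini 1/12

No spouse, descendants, or parent survives, so the estate passes to Lakshmi's siblings per stirpes.
Half-blood siblings count for one-half the weight of whole-blood siblings at the initial division.
Dividing 1 in proportion to weights (total weight 2): Aarav (weight 1/2) → 1/4; Kavita (weight 1/2) → 1/4; Sarita (weight 1) → 1/2.
Aarav is living and takes 1/4.
Kavita predeceased; the 1/4 allotted to Kavita's branch passes to Kavita's issue by representation.
The 1/4 is divided into 3 equal shares of 1/12 among Vikram, Yamini, Ishita.
Vikram predeceased; the 1/12 allotted to Vikram's branch passes to Vikram's issue by representation.
The 1/12 is divided into 3 equal shares of 1/36 among Manoj, Falguni, Priya.
Manoj is living and takes 1/36.
Falguni is living and takes 1/36.
Priya is living and takes 1/36.
Yamini is living and takes 1/12.
Ishita is living and takes 1/12.
Sarita predeceased; the 1/2 allotted to Sarita's branch passes to Sarita's issue by representation.
The 1/2 is divided into 4 equal shares of 1/8 among Neelam, Girish, Rajiv, Chetan.
Neelam is living and takes 1/8.
Girish is living and takes 1/8.
Rajiv is living and takes 1/8.
Chetan is living and takes 1/8.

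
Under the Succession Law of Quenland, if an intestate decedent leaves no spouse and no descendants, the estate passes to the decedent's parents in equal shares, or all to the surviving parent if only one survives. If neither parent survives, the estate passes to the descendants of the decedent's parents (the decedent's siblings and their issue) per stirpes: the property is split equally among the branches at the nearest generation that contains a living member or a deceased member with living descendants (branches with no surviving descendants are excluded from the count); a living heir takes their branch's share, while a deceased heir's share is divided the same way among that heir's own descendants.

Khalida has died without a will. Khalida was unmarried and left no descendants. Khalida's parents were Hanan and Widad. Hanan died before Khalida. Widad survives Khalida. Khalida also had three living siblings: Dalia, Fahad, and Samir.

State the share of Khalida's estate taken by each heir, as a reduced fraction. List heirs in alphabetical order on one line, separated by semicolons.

Only one parent, Widad, survives, so Widad takes the entire estate. The siblings take nothing because a surviving parent has priority.

Widad 1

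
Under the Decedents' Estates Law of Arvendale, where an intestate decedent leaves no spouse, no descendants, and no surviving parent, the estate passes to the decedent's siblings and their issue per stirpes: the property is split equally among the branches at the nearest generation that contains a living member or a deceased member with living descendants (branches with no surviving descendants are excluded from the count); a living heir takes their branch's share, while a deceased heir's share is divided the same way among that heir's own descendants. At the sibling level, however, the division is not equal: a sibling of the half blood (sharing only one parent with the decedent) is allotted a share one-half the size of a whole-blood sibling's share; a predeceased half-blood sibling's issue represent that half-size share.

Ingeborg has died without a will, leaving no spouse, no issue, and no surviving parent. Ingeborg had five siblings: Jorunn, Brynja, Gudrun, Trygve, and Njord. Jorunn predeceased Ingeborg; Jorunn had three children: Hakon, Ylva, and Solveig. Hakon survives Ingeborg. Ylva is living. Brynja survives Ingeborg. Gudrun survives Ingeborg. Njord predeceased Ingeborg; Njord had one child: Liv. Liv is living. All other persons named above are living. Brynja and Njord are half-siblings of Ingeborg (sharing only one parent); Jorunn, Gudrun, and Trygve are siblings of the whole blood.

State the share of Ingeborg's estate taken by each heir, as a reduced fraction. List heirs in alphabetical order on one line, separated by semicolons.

Brynja 1/8; Gudrun 1/4; Hakon 1/12; Liv 1/8; Solveig 1/12; Trygve 1/4; Ylva 1/12

No spouse, descendants, or parent survives, so the estate passes to Ingeborg's siblings per stirpes.
Half-blood siblings count for one-half the weight of whole-blood siblings at the initial division.
Dividing 1 in proportion to weights (total weight 4): Jorunn (weight 1) → 1/4; Brynja (weight 1/2) → 1/8; Gudrun (weight 1) → 1/4; Trygve (weight 1) → 1/4; Njord (weight 1/2) → 1/8.
Jorunn predeceased; the 1/4 allotted to Jorunn's branch passes to Jorunn's issue by representation.
The 1/4 is divided into 3 equal shares of 1/12 among Hakon, Ylva, Solveig.
Hakon is living and takes 1/12.
Ylva is living and takes 1/12.
Solveig is living and takes 1/12.
Brynja is living and takes 1/8.
Gudrun is living and takes 1/4.
Trygve is living and takes 1/4.
Njord predeceased; the 1/8 allotted to Njord's branch passes to Njord's issue by representation.
Liv is the sole taker at this level and receives the full 1/8.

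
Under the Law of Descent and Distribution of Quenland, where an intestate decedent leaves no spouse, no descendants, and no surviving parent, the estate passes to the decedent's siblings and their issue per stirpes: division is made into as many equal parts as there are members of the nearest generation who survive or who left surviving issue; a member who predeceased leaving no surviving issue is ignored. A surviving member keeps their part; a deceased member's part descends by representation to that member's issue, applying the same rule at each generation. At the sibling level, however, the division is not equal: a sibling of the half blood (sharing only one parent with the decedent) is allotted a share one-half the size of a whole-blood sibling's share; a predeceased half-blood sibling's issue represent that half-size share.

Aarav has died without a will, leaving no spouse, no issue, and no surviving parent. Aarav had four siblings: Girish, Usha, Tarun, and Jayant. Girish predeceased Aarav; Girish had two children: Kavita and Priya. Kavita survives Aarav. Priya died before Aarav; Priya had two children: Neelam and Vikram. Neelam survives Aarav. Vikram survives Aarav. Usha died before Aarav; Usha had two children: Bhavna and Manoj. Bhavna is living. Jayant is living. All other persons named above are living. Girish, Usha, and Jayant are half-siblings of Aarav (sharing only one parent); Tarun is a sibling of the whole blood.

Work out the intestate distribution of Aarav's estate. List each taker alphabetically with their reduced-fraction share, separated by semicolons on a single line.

Bhavna 1/10; Jayant 1/5; Kavita 1/10; Manoj 1/10; Neelam 1/20; Tarun 2/5; Vikram 1/20

No spouse, descendants, or parent survives, so the estate passes to Aarav's siblings per stirpes.
Half-blood siblings count for one-half the weight of whole-blood siblings at the initial division.
Dividing 1 in proportion to weights (total weight 5/2): Girish (weight 1/2) → 1/5; Usha (weight 1/2) → 1/5; Tarun (weight 1) → 2/5; Jayant (weight 1/2) → 1/5.
Girish predeceased; the 1/5 allotted to Girish's branch passes to Girish's issue by representation.
The 1/5 is divided into 2 equal shares of 1/10 among Kavita, Priya.
Kavita is living and takes 1/10.
Priya predeceased; the 1/10 allotted to Priya's branch passes to Priya's issue by representation.
The 1/10 is divided into 2 equal shares of 1/20 among Neelam, Vikram.
Neelam is living and takes 1/20.
Vikram is living and takes 1/20.
Usha predeceased; the 1/5 allotted to Usha's branch passes to Usha's issue by representation.
The 1/5 is divided into 2 equal shares of 1/10 among Bhavna, Manoj.
Bhavna is living and takes 1/10.
Manoj is living and takes 1/10.
Tarun is living and takes 2/5.
Jayant is living and takes 1/5.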